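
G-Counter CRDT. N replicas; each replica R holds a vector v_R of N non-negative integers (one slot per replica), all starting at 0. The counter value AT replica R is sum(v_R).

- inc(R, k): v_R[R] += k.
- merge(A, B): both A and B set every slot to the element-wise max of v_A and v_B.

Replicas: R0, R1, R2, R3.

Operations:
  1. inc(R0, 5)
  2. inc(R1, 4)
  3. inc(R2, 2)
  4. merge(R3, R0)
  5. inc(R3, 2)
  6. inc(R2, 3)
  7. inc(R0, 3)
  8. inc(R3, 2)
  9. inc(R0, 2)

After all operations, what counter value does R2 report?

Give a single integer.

Op 1: inc R0 by 5 -> R0=(5,0,0,0) value=5
Op 2: inc R1 by 4 -> R1=(0,4,0,0) value=4
Op 3: inc R2 by 2 -> R2=(0,0,2,0) value=2
Op 4: merge R3<->R0 -> R3=(5,0,0,0) R0=(5,0,0,0)
Op 5: inc R3 by 2 -> R3=(5,0,0,2) value=7
Op 6: inc R2 by 3 -> R2=(0,0,5,0) value=5
Op 7: inc R0 by 3 -> R0=(8,0,0,0) value=8
Op 8: inc R3 by 2 -> R3=(5,0,0,4) value=9
Op 9: inc R0 by 2 -> R0=(10,0,0,0) value=10

Answer: 5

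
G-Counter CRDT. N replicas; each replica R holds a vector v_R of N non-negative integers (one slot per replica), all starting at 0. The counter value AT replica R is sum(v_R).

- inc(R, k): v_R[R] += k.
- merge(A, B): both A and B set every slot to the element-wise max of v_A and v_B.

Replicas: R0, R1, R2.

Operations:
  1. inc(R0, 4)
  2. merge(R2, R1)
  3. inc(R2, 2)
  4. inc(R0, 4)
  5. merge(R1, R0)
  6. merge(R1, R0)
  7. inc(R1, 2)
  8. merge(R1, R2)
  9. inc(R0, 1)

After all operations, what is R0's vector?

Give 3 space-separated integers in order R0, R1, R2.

Answer: 9 0 0

Derivation:
Op 1: inc R0 by 4 -> R0=(4,0,0) value=4
Op 2: merge R2<->R1 -> R2=(0,0,0) R1=(0,0,0)
Op 3: inc R2 by 2 -> R2=(0,0,2) value=2
Op 4: inc R0 by 4 -> R0=(8,0,0) value=8
Op 5: merge R1<->R0 -> R1=(8,0,0) R0=(8,0,0)
Op 6: merge R1<->R0 -> R1=(8,0,0) R0=(8,0,0)
Op 7: inc R1 by 2 -> R1=(8,2,0) value=10
Op 8: merge R1<->R2 -> R1=(8,2,2) R2=(8,2,2)
Op 9: inc R0 by 1 -> R0=(9,0,0) value=9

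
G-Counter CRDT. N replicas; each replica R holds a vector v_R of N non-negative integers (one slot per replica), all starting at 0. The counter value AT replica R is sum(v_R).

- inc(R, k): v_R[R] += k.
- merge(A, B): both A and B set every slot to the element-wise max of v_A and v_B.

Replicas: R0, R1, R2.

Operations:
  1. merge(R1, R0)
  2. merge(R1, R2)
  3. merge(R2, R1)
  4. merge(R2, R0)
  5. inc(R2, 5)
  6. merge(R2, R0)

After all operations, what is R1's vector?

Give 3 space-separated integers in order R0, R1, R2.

Answer: 0 0 0

Derivation:
Op 1: merge R1<->R0 -> R1=(0,0,0) R0=(0,0,0)
Op 2: merge R1<->R2 -> R1=(0,0,0) R2=(0,0,0)
Op 3: merge R2<->R1 -> R2=(0,0,0) R1=(0,0,0)
Op 4: merge R2<->R0 -> R2=(0,0,0) R0=(0,0,0)
Op 5: inc R2 by 5 -> R2=(0,0,5) value=5
Op 6: merge R2<->R0 -> R2=(0,0,5) R0=(0,0,5)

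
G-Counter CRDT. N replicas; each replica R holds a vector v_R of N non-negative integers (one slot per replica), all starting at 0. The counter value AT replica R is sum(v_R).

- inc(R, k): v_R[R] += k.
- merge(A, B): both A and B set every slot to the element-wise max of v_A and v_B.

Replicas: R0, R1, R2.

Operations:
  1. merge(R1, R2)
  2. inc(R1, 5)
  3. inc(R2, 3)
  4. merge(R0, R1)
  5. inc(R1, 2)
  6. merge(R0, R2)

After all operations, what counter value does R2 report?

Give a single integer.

Answer: 8

Derivation:
Op 1: merge R1<->R2 -> R1=(0,0,0) R2=(0,0,0)
Op 2: inc R1 by 5 -> R1=(0,5,0) value=5
Op 3: inc R2 by 3 -> R2=(0,0,3) value=3
Op 4: merge R0<->R1 -> R0=(0,5,0) R1=(0,5,0)
Op 5: inc R1 by 2 -> R1=(0,7,0) value=7
Op 6: merge R0<->R2 -> R0=(0,5,3) R2=(0,5,3)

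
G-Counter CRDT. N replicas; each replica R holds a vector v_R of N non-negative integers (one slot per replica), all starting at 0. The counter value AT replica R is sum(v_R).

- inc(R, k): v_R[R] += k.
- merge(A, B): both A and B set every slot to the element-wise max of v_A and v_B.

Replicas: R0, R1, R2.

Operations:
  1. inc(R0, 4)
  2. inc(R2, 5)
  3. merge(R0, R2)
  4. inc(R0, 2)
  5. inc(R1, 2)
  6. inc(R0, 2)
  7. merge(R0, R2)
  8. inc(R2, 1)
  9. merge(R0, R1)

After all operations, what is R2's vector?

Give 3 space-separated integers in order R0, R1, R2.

Op 1: inc R0 by 4 -> R0=(4,0,0) value=4
Op 2: inc R2 by 5 -> R2=(0,0,5) value=5
Op 3: merge R0<->R2 -> R0=(4,0,5) R2=(4,0,5)
Op 4: inc R0 by 2 -> R0=(6,0,5) value=11
Op 5: inc R1 by 2 -> R1=(0,2,0) value=2
Op 6: inc R0 by 2 -> R0=(8,0,5) value=13
Op 7: merge R0<->R2 -> R0=(8,0,5) R2=(8,0,5)
Op 8: inc R2 by 1 -> R2=(8,0,6) value=14
Op 9: merge R0<->R1 -> R0=(8,2,5) R1=(8,2,5)

Answer: 8 0 6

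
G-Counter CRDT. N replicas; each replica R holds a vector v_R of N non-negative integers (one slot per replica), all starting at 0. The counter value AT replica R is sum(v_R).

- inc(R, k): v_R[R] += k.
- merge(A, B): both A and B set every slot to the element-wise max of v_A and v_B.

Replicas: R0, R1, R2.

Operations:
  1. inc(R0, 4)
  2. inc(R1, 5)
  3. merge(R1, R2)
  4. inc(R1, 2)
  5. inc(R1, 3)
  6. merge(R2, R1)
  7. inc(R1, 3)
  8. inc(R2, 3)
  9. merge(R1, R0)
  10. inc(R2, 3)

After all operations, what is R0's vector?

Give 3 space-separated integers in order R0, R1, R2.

Op 1: inc R0 by 4 -> R0=(4,0,0) value=4
Op 2: inc R1 by 5 -> R1=(0,5,0) value=5
Op 3: merge R1<->R2 -> R1=(0,5,0) R2=(0,5,0)
Op 4: inc R1 by 2 -> R1=(0,7,0) value=7
Op 5: inc R1 by 3 -> R1=(0,10,0) value=10
Op 6: merge R2<->R1 -> R2=(0,10,0) R1=(0,10,0)
Op 7: inc R1 by 3 -> R1=(0,13,0) value=13
Op 8: inc R2 by 3 -> R2=(0,10,3) value=13
Op 9: merge R1<->R0 -> R1=(4,13,0) R0=(4,13,0)
Op 10: inc R2 by 3 -> R2=(0,10,6) value=16

Answer: 4 13 0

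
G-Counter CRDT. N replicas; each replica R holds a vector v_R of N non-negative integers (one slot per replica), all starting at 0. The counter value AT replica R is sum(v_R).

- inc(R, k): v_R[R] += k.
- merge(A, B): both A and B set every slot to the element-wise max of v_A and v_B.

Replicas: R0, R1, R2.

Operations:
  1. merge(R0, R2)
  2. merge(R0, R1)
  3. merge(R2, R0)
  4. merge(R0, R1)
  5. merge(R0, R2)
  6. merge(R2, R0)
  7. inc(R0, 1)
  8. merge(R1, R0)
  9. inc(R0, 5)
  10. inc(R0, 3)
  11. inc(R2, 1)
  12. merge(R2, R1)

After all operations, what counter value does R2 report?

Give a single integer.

Answer: 2

Derivation:
Op 1: merge R0<->R2 -> R0=(0,0,0) R2=(0,0,0)
Op 2: merge R0<->R1 -> R0=(0,0,0) R1=(0,0,0)
Op 3: merge R2<->R0 -> R2=(0,0,0) R0=(0,0,0)
Op 4: merge R0<->R1 -> R0=(0,0,0) R1=(0,0,0)
Op 5: merge R0<->R2 -> R0=(0,0,0) R2=(0,0,0)
Op 6: merge R2<->R0 -> R2=(0,0,0) R0=(0,0,0)
Op 7: inc R0 by 1 -> R0=(1,0,0) value=1
Op 8: merge R1<->R0 -> R1=(1,0,0) R0=(1,0,0)
Op 9: inc R0 by 5 -> R0=(6,0,0) value=6
Op 10: inc R0 by 3 -> R0=(9,0,0) value=9
Op 11: inc R2 by 1 -> R2=(0,0,1) value=1
Op 12: merge R2<->R1 -> R2=(1,0,1) R1=(1,0,1)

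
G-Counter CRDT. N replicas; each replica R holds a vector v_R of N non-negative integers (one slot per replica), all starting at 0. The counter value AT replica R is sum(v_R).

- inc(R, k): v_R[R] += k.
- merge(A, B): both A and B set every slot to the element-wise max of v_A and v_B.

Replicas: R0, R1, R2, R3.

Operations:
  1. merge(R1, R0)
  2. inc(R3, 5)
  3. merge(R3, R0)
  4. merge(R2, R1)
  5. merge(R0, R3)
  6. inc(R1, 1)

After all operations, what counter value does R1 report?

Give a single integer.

Op 1: merge R1<->R0 -> R1=(0,0,0,0) R0=(0,0,0,0)
Op 2: inc R3 by 5 -> R3=(0,0,0,5) value=5
Op 3: merge R3<->R0 -> R3=(0,0,0,5) R0=(0,0,0,5)
Op 4: merge R2<->R1 -> R2=(0,0,0,0) R1=(0,0,0,0)
Op 5: merge R0<->R3 -> R0=(0,0,0,5) R3=(0,0,0,5)
Op 6: inc R1 by 1 -> R1=(0,1,0,0) value=1

Answer: 1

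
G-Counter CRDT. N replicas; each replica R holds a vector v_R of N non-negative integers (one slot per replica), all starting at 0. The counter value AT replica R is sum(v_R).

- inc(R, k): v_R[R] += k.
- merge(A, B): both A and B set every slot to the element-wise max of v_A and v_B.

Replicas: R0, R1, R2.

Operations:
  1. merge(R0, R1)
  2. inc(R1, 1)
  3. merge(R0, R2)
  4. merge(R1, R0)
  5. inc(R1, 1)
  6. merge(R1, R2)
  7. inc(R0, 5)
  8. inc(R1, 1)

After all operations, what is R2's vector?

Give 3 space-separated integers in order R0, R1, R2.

Answer: 0 2 0

Derivation:
Op 1: merge R0<->R1 -> R0=(0,0,0) R1=(0,0,0)
Op 2: inc R1 by 1 -> R1=(0,1,0) value=1
Op 3: merge R0<->R2 -> R0=(0,0,0) R2=(0,0,0)
Op 4: merge R1<->R0 -> R1=(0,1,0) R0=(0,1,0)
Op 5: inc R1 by 1 -> R1=(0,2,0) value=2
Op 6: merge R1<->R2 -> R1=(0,2,0) R2=(0,2,0)
Op 7: inc R0 by 5 -> R0=(5,1,0) value=6
Op 8: inc R1 by 1 -> R1=(0,3,0) value=3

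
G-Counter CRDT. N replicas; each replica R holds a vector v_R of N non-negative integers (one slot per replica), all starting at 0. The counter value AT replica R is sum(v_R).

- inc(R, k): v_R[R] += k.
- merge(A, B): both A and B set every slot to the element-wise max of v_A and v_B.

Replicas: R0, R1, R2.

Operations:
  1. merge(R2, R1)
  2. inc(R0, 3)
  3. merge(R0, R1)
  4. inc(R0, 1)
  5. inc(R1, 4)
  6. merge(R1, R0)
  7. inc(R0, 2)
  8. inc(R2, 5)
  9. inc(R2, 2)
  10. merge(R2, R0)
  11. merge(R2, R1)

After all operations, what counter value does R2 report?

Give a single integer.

Answer: 17

Derivation:
Op 1: merge R2<->R1 -> R2=(0,0,0) R1=(0,0,0)
Op 2: inc R0 by 3 -> R0=(3,0,0) value=3
Op 3: merge R0<->R1 -> R0=(3,0,0) R1=(3,0,0)
Op 4: inc R0 by 1 -> R0=(4,0,0) value=4
Op 5: inc R1 by 4 -> R1=(3,4,0) value=7
Op 6: merge R1<->R0 -> R1=(4,4,0) R0=(4,4,0)
Op 7: inc R0 by 2 -> R0=(6,4,0) value=10
Op 8: inc R2 by 5 -> R2=(0,0,5) value=5
Op 9: inc R2 by 2 -> R2=(0,0,7) value=7
Op 10: merge R2<->R0 -> R2=(6,4,7) R0=(6,4,7)
Op 11: merge R2<->R1 -> R2=(6,4,7) R1=(6,4,7)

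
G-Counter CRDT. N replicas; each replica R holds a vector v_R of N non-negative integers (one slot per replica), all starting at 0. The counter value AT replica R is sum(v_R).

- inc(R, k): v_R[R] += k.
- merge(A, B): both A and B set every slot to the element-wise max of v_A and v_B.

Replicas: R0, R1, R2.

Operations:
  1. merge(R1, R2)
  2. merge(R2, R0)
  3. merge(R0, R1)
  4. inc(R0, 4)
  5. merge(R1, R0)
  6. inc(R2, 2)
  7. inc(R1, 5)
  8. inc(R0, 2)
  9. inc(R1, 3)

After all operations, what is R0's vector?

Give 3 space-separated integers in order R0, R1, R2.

Op 1: merge R1<->R2 -> R1=(0,0,0) R2=(0,0,0)
Op 2: merge R2<->R0 -> R2=(0,0,0) R0=(0,0,0)
Op 3: merge R0<->R1 -> R0=(0,0,0) R1=(0,0,0)
Op 4: inc R0 by 4 -> R0=(4,0,0) value=4
Op 5: merge R1<->R0 -> R1=(4,0,0) R0=(4,0,0)
Op 6: inc R2 by 2 -> R2=(0,0,2) value=2
Op 7: inc R1 by 5 -> R1=(4,5,0) value=9
Op 8: inc R0 by 2 -> R0=(6,0,0) value=6
Op 9: inc R1 by 3 -> R1=(4,8,0) value=12

Answer: 6 0 0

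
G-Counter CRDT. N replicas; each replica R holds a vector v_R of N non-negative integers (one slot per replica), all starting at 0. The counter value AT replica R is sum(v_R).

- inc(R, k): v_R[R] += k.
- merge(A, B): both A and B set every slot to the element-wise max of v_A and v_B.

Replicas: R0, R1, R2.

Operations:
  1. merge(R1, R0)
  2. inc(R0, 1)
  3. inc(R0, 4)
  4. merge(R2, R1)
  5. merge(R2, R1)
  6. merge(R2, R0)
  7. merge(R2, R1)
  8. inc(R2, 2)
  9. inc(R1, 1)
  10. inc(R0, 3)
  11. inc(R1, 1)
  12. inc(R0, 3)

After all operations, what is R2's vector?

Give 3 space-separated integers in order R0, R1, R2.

Answer: 5 0 2

Derivation:
Op 1: merge R1<->R0 -> R1=(0,0,0) R0=(0,0,0)
Op 2: inc R0 by 1 -> R0=(1,0,0) value=1
Op 3: inc R0 by 4 -> R0=(5,0,0) value=5
Op 4: merge R2<->R1 -> R2=(0,0,0) R1=(0,0,0)
Op 5: merge R2<->R1 -> R2=(0,0,0) R1=(0,0,0)
Op 6: merge R2<->R0 -> R2=(5,0,0) R0=(5,0,0)
Op 7: merge R2<->R1 -> R2=(5,0,0) R1=(5,0,0)
Op 8: inc R2 by 2 -> R2=(5,0,2) value=7
Op 9: inc R1 by 1 -> R1=(5,1,0) value=6
Op 10: inc R0 by 3 -> R0=(8,0,0) value=8
Op 11: inc R1 by 1 -> R1=(5,2,0) value=7
Op 12: inc R0 by 3 -> R0=(11,0,0) value=11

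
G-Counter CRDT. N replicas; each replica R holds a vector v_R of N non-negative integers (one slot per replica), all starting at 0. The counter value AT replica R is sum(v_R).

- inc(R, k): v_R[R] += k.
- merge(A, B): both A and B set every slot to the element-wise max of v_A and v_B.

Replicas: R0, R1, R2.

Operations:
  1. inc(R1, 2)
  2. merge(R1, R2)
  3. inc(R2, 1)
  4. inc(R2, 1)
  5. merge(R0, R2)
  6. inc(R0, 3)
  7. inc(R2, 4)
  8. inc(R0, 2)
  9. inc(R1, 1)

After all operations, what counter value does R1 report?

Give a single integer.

Op 1: inc R1 by 2 -> R1=(0,2,0) value=2
Op 2: merge R1<->R2 -> R1=(0,2,0) R2=(0,2,0)
Op 3: inc R2 by 1 -> R2=(0,2,1) value=3
Op 4: inc R2 by 1 -> R2=(0,2,2) value=4
Op 5: merge R0<->R2 -> R0=(0,2,2) R2=(0,2,2)
Op 6: inc R0 by 3 -> R0=(3,2,2) value=7
Op 7: inc R2 by 4 -> R2=(0,2,6) value=8
Op 8: inc R0 by 2 -> R0=(5,2,2) value=9
Op 9: inc R1 by 1 -> R1=(0,3,0) value=3

Answer: 3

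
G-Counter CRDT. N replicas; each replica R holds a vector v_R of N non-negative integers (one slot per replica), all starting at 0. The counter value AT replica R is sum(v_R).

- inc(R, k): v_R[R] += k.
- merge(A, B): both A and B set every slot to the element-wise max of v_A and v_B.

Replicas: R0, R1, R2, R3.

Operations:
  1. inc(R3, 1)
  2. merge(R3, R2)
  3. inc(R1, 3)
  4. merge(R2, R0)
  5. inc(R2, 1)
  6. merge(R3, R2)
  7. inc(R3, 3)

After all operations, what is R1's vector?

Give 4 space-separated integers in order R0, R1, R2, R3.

Op 1: inc R3 by 1 -> R3=(0,0,0,1) value=1
Op 2: merge R3<->R2 -> R3=(0,0,0,1) R2=(0,0,0,1)
Op 3: inc R1 by 3 -> R1=(0,3,0,0) value=3
Op 4: merge R2<->R0 -> R2=(0,0,0,1) R0=(0,0,0,1)
Op 5: inc R2 by 1 -> R2=(0,0,1,1) value=2
Op 6: merge R3<->R2 -> R3=(0,0,1,1) R2=(0,0,1,1)
Op 7: inc R3 by 3 -> R3=(0,0,1,4) value=5

Answer: 0 3 0 0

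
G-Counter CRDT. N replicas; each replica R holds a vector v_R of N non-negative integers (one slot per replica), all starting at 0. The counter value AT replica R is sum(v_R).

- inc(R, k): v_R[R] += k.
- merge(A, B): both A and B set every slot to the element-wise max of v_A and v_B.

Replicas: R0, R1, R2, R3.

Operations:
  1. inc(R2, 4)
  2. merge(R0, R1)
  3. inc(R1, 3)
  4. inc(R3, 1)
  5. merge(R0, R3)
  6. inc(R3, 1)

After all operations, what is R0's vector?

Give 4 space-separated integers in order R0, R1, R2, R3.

Answer: 0 0 0 1

Derivation:
Op 1: inc R2 by 4 -> R2=(0,0,4,0) value=4
Op 2: merge R0<->R1 -> R0=(0,0,0,0) R1=(0,0,0,0)
Op 3: inc R1 by 3 -> R1=(0,3,0,0) value=3
Op 4: inc R3 by 1 -> R3=(0,0,0,1) value=1
Op 5: merge R0<->R3 -> R0=(0,0,0,1) R3=(0,0,0,1)
Op 6: inc R3 by 1 -> R3=(0,0,0,2) value=2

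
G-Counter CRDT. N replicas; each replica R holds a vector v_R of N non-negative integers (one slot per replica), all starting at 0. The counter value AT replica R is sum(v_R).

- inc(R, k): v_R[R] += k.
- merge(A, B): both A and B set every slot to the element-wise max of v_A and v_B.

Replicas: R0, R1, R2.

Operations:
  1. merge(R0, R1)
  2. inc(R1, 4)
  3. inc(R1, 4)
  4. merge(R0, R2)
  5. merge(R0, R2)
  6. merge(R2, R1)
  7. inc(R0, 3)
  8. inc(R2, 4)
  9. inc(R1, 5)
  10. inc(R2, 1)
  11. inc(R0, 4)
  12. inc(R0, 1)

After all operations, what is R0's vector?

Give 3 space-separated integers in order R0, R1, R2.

Op 1: merge R0<->R1 -> R0=(0,0,0) R1=(0,0,0)
Op 2: inc R1 by 4 -> R1=(0,4,0) value=4
Op 3: inc R1 by 4 -> R1=(0,8,0) value=8
Op 4: merge R0<->R2 -> R0=(0,0,0) R2=(0,0,0)
Op 5: merge R0<->R2 -> R0=(0,0,0) R2=(0,0,0)
Op 6: merge R2<->R1 -> R2=(0,8,0) R1=(0,8,0)
Op 7: inc R0 by 3 -> R0=(3,0,0) value=3
Op 8: inc R2 by 4 -> R2=(0,8,4) value=12
Op 9: inc R1 by 5 -> R1=(0,13,0) value=13
Op 10: inc R2 by 1 -> R2=(0,8,5) value=13
Op 11: inc R0 by 4 -> R0=(7,0,0) value=7
Op 12: inc R0 by 1 -> R0=(8,0,0) value=8

Answer: 8 0 0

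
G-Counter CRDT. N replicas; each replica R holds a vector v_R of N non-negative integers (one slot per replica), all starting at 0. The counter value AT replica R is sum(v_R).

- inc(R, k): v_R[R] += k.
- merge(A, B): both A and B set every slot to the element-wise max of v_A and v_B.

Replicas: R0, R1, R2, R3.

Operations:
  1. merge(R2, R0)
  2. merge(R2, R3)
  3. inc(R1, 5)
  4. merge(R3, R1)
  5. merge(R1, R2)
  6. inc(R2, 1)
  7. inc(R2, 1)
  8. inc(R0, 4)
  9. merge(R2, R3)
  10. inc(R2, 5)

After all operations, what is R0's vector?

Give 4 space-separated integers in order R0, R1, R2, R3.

Answer: 4 0 0 0

Derivation:
Op 1: merge R2<->R0 -> R2=(0,0,0,0) R0=(0,0,0,0)
Op 2: merge R2<->R3 -> R2=(0,0,0,0) R3=(0,0,0,0)
Op 3: inc R1 by 5 -> R1=(0,5,0,0) value=5
Op 4: merge R3<->R1 -> R3=(0,5,0,0) R1=(0,5,0,0)
Op 5: merge R1<->R2 -> R1=(0,5,0,0) R2=(0,5,0,0)
Op 6: inc R2 by 1 -> R2=(0,5,1,0) value=6
Op 7: inc R2 by 1 -> R2=(0,5,2,0) value=7
Op 8: inc R0 by 4 -> R0=(4,0,0,0) value=4
Op 9: merge R2<->R3 -> R2=(0,5,2,0) R3=(0,5,2,0)
Op 10: inc R2 by 5 -> R2=(0,5,7,0) value=12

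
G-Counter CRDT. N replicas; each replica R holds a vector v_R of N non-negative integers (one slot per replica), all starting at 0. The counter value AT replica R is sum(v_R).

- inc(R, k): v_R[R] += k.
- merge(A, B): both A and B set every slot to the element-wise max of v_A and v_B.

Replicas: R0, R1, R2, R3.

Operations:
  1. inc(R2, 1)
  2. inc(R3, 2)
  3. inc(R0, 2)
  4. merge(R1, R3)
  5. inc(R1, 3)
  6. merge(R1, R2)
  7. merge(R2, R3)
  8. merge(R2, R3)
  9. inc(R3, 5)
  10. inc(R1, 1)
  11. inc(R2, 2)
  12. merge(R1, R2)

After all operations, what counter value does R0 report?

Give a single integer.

Op 1: inc R2 by 1 -> R2=(0,0,1,0) value=1
Op 2: inc R3 by 2 -> R3=(0,0,0,2) value=2
Op 3: inc R0 by 2 -> R0=(2,0,0,0) value=2
Op 4: merge R1<->R3 -> R1=(0,0,0,2) R3=(0,0,0,2)
Op 5: inc R1 by 3 -> R1=(0,3,0,2) value=5
Op 6: merge R1<->R2 -> R1=(0,3,1,2) R2=(0,3,1,2)
Op 7: merge R2<->R3 -> R2=(0,3,1,2) R3=(0,3,1,2)
Op 8: merge R2<->R3 -> R2=(0,3,1,2) R3=(0,3,1,2)
Op 9: inc R3 by 5 -> R3=(0,3,1,7) value=11
Op 10: inc R1 by 1 -> R1=(0,4,1,2) value=7
Op 11: inc R2 by 2 -> R2=(0,3,3,2) value=8
Op 12: merge R1<->R2 -> R1=(0,4,3,2) R2=(0,4,3,2)

Answer: 2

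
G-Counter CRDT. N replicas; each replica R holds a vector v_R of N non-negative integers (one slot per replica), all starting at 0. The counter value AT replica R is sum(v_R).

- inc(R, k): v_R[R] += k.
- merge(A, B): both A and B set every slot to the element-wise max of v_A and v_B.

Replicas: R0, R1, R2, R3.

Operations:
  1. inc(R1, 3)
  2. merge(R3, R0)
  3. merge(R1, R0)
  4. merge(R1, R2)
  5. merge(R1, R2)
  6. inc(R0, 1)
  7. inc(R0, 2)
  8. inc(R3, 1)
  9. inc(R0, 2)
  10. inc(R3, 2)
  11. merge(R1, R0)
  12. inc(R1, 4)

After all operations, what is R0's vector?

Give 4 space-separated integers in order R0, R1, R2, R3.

Op 1: inc R1 by 3 -> R1=(0,3,0,0) value=3
Op 2: merge R3<->R0 -> R3=(0,0,0,0) R0=(0,0,0,0)
Op 3: merge R1<->R0 -> R1=(0,3,0,0) R0=(0,3,0,0)
Op 4: merge R1<->R2 -> R1=(0,3,0,0) R2=(0,3,0,0)
Op 5: merge R1<->R2 -> R1=(0,3,0,0) R2=(0,3,0,0)
Op 6: inc R0 by 1 -> R0=(1,3,0,0) value=4
Op 7: inc R0 by 2 -> R0=(3,3,0,0) value=6
Op 8: inc R3 by 1 -> R3=(0,0,0,1) value=1
Op 9: inc R0 by 2 -> R0=(5,3,0,0) value=8
Op 10: inc R3 by 2 -> R3=(0,0,0,3) value=3
Op 11: merge R1<->R0 -> R1=(5,3,0,0) R0=(5,3,0,0)
Op 12: inc R1 by 4 -> R1=(5,7,0,0) value=12

Answer: 5 3 0 0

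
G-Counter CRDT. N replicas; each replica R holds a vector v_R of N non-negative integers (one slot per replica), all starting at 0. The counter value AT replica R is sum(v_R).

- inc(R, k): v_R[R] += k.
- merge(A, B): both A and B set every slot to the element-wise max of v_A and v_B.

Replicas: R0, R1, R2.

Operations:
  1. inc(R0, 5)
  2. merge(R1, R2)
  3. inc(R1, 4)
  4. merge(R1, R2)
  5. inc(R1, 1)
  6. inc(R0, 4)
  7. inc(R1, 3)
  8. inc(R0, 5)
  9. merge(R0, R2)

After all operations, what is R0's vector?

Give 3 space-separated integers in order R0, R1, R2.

Answer: 14 4 0

Derivation:
Op 1: inc R0 by 5 -> R0=(5,0,0) value=5
Op 2: merge R1<->R2 -> R1=(0,0,0) R2=(0,0,0)
Op 3: inc R1 by 4 -> R1=(0,4,0) value=4
Op 4: merge R1<->R2 -> R1=(0,4,0) R2=(0,4,0)
Op 5: inc R1 by 1 -> R1=(0,5,0) value=5
Op 6: inc R0 by 4 -> R0=(9,0,0) value=9
Op 7: inc R1 by 3 -> R1=(0,8,0) value=8
Op 8: inc R0 by 5 -> R0=(14,0,0) value=14
Op 9: merge R0<->R2 -> R0=(14,4,0) R2=(14,4,0)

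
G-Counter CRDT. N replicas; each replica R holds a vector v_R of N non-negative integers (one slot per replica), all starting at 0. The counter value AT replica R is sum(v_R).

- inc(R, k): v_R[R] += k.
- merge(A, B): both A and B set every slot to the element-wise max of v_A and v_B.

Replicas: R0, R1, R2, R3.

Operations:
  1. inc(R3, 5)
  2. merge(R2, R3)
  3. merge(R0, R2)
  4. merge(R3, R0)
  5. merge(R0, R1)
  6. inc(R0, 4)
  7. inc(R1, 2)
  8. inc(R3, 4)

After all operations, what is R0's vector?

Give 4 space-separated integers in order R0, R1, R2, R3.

Op 1: inc R3 by 5 -> R3=(0,0,0,5) value=5
Op 2: merge R2<->R3 -> R2=(0,0,0,5) R3=(0,0,0,5)
Op 3: merge R0<->R2 -> R0=(0,0,0,5) R2=(0,0,0,5)
Op 4: merge R3<->R0 -> R3=(0,0,0,5) R0=(0,0,0,5)
Op 5: merge R0<->R1 -> R0=(0,0,0,5) R1=(0,0,0,5)
Op 6: inc R0 by 4 -> R0=(4,0,0,5) value=9
Op 7: inc R1 by 2 -> R1=(0,2,0,5) value=7
Op 8: inc R3 by 4 -> R3=(0,0,0,9) value=9

Answer: 4 0 0 5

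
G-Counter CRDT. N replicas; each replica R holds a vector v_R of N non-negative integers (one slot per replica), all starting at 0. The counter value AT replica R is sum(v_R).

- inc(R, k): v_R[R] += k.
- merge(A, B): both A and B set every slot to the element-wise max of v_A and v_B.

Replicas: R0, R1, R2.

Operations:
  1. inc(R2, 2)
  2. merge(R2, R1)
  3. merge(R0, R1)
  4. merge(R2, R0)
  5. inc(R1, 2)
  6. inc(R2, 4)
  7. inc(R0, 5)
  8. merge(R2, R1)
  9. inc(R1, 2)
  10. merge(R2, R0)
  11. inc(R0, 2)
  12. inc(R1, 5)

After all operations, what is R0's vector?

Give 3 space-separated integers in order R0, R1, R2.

Op 1: inc R2 by 2 -> R2=(0,0,2) value=2
Op 2: merge R2<->R1 -> R2=(0,0,2) R1=(0,0,2)
Op 3: merge R0<->R1 -> R0=(0,0,2) R1=(0,0,2)
Op 4: merge R2<->R0 -> R2=(0,0,2) R0=(0,0,2)
Op 5: inc R1 by 2 -> R1=(0,2,2) value=4
Op 6: inc R2 by 4 -> R2=(0,0,6) value=6
Op 7: inc R0 by 5 -> R0=(5,0,2) value=7
Op 8: merge R2<->R1 -> R2=(0,2,6) R1=(0,2,6)
Op 9: inc R1 by 2 -> R1=(0,4,6) value=10
Op 10: merge R2<->R0 -> R2=(5,2,6) R0=(5,2,6)
Op 11: inc R0 by 2 -> R0=(7,2,6) value=15
Op 12: inc R1 by 5 -> R1=(0,9,6) value=15

Answer: 7 2 6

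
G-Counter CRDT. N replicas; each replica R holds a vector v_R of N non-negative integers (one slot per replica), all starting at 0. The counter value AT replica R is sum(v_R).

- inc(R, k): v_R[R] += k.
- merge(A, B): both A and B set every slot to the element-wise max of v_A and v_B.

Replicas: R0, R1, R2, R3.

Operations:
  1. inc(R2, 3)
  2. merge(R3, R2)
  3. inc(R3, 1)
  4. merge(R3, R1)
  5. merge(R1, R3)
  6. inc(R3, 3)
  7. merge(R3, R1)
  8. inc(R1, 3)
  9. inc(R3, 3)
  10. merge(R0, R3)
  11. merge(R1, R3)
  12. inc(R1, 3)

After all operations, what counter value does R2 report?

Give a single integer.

Answer: 3

Derivation:
Op 1: inc R2 by 3 -> R2=(0,0,3,0) value=3
Op 2: merge R3<->R2 -> R3=(0,0,3,0) R2=(0,0,3,0)
Op 3: inc R3 by 1 -> R3=(0,0,3,1) value=4
Op 4: merge R3<->R1 -> R3=(0,0,3,1) R1=(0,0,3,1)
Op 5: merge R1<->R3 -> R1=(0,0,3,1) R3=(0,0,3,1)
Op 6: inc R3 by 3 -> R3=(0,0,3,4) value=7
Op 7: merge R3<->R1 -> R3=(0,0,3,4) R1=(0,0,3,4)
Op 8: inc R1 by 3 -> R1=(0,3,3,4) value=10
Op 9: inc R3 by 3 -> R3=(0,0,3,7) value=10
Op 10: merge R0<->R3 -> R0=(0,0,3,7) R3=(0,0,3,7)
Op 11: merge R1<->R3 -> R1=(0,3,3,7) R3=(0,3,3,7)
Op 12: inc R1 by 3 -> R1=(0,6,3,7) value=16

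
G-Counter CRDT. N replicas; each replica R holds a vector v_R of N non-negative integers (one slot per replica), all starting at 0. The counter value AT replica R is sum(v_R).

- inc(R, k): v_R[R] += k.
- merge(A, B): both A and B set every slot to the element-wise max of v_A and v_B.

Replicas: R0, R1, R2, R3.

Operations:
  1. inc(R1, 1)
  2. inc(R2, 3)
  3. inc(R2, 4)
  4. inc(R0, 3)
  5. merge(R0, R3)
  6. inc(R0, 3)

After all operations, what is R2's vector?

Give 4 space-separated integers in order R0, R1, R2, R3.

Answer: 0 0 7 0

Derivation:
Op 1: inc R1 by 1 -> R1=(0,1,0,0) value=1
Op 2: inc R2 by 3 -> R2=(0,0,3,0) value=3
Op 3: inc R2 by 4 -> R2=(0,0,7,0) value=7
Op 4: inc R0 by 3 -> R0=(3,0,0,0) value=3
Op 5: merge R0<->R3 -> R0=(3,0,0,0) R3=(3,0,0,0)
Op 6: inc R0 by 3 -> R0=(6,0,0,0) value=6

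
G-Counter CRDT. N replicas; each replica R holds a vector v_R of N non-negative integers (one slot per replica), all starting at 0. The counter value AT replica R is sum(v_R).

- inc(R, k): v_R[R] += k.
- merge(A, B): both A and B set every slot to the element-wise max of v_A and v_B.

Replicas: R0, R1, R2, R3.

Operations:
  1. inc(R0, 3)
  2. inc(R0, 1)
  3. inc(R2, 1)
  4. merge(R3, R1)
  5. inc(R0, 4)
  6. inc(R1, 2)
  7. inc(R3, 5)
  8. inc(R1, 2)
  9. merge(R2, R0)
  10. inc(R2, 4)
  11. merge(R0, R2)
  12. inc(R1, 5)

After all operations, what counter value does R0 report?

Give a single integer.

Answer: 13

Derivation:
Op 1: inc R0 by 3 -> R0=(3,0,0,0) value=3
Op 2: inc R0 by 1 -> R0=(4,0,0,0) value=4
Op 3: inc R2 by 1 -> R2=(0,0,1,0) value=1
Op 4: merge R3<->R1 -> R3=(0,0,0,0) R1=(0,0,0,0)
Op 5: inc R0 by 4 -> R0=(8,0,0,0) value=8
Op 6: inc R1 by 2 -> R1=(0,2,0,0) value=2
Op 7: inc R3 by 5 -> R3=(0,0,0,5) value=5
Op 8: inc R1 by 2 -> R1=(0,4,0,0) value=4
Op 9: merge R2<->R0 -> R2=(8,0,1,0) R0=(8,0,1,0)
Op 10: inc R2 by 4 -> R2=(8,0,5,0) value=13
Op 11: merge R0<->R2 -> R0=(8,0,5,0) R2=(8,0,5,0)
Op 12: inc R1 by 5 -> R1=(0,9,0,0) value=9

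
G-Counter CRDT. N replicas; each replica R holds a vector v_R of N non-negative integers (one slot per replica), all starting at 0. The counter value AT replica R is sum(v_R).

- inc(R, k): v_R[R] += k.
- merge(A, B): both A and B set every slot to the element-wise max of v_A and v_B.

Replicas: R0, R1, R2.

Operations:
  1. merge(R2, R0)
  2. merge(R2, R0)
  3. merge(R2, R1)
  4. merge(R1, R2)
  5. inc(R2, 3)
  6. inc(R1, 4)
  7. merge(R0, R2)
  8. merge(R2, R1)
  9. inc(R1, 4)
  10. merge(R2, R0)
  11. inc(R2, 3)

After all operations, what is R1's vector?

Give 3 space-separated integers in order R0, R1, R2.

Answer: 0 8 3

Derivation:
Op 1: merge R2<->R0 -> R2=(0,0,0) R0=(0,0,0)
Op 2: merge R2<->R0 -> R2=(0,0,0) R0=(0,0,0)
Op 3: merge R2<->R1 -> R2=(0,0,0) R1=(0,0,0)
Op 4: merge R1<->R2 -> R1=(0,0,0) R2=(0,0,0)
Op 5: inc R2 by 3 -> R2=(0,0,3) value=3
Op 6: inc R1 by 4 -> R1=(0,4,0) value=4
Op 7: merge R0<->R2 -> R0=(0,0,3) R2=(0,0,3)
Op 8: merge R2<->R1 -> R2=(0,4,3) R1=(0,4,3)
Op 9: inc R1 by 4 -> R1=(0,8,3) value=11
Op 10: merge R2<->R0 -> R2=(0,4,3) R0=(0,4,3)
Op 11: inc R2 by 3 -> R2=(0,4,6) value=10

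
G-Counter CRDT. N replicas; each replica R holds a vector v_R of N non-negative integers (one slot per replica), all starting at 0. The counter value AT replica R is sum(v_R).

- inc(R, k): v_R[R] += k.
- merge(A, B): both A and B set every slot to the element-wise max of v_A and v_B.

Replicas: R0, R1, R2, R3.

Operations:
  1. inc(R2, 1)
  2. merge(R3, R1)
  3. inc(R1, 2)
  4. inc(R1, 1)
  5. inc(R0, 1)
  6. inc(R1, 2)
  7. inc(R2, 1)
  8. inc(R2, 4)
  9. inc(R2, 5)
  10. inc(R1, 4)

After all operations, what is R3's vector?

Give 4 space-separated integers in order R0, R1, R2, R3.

Op 1: inc R2 by 1 -> R2=(0,0,1,0) value=1
Op 2: merge R3<->R1 -> R3=(0,0,0,0) R1=(0,0,0,0)
Op 3: inc R1 by 2 -> R1=(0,2,0,0) value=2
Op 4: inc R1 by 1 -> R1=(0,3,0,0) value=3
Op 5: inc R0 by 1 -> R0=(1,0,0,0) value=1
Op 6: inc R1 by 2 -> R1=(0,5,0,0) value=5
Op 7: inc R2 by 1 -> R2=(0,0,2,0) value=2
Op 8: inc R2 by 4 -> R2=(0,0,6,0) value=6
Op 9: inc R2 by 5 -> R2=(0,0,11,0) value=11
Op 10: inc R1 by 4 -> R1=(0,9,0,0) value=9

Answer: 0 0 0 0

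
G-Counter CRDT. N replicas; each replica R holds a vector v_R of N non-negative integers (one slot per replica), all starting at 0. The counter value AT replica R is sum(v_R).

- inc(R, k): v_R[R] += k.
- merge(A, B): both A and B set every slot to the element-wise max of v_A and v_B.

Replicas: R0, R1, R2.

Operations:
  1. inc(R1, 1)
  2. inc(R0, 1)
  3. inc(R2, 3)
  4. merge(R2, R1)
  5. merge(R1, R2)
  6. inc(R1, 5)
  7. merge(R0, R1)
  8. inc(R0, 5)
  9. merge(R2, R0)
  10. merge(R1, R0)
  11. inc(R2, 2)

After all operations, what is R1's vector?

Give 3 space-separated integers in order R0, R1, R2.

Answer: 6 6 3

Derivation:
Op 1: inc R1 by 1 -> R1=(0,1,0) value=1
Op 2: inc R0 by 1 -> R0=(1,0,0) value=1
Op 3: inc R2 by 3 -> R2=(0,0,3) value=3
Op 4: merge R2<->R1 -> R2=(0,1,3) R1=(0,1,3)
Op 5: merge R1<->R2 -> R1=(0,1,3) R2=(0,1,3)
Op 6: inc R1 by 5 -> R1=(0,6,3) value=9
Op 7: merge R0<->R1 -> R0=(1,6,3) R1=(1,6,3)
Op 8: inc R0 by 5 -> R0=(6,6,3) value=15
Op 9: merge R2<->R0 -> R2=(6,6,3) R0=(6,6,3)
Op 10: merge R1<->R0 -> R1=(6,6,3) R0=(6,6,3)
Op 11: inc R2 by 2 -> R2=(6,6,5) value=17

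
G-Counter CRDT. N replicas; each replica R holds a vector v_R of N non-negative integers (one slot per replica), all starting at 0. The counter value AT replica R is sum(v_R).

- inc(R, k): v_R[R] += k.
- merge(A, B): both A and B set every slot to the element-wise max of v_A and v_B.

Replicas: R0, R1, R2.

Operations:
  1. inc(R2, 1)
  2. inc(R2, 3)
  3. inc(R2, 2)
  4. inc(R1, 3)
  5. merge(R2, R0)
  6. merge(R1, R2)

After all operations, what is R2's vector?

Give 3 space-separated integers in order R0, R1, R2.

Answer: 0 3 6

Derivation:
Op 1: inc R2 by 1 -> R2=(0,0,1) value=1
Op 2: inc R2 by 3 -> R2=(0,0,4) value=4
Op 3: inc R2 by 2 -> R2=(0,0,6) value=6
Op 4: inc R1 by 3 -> R1=(0,3,0) value=3
Op 5: merge R2<->R0 -> R2=(0,0,6) R0=(0,0,6)
Op 6: merge R1<->R2 -> R1=(0,3,6) R2=(0,3,6)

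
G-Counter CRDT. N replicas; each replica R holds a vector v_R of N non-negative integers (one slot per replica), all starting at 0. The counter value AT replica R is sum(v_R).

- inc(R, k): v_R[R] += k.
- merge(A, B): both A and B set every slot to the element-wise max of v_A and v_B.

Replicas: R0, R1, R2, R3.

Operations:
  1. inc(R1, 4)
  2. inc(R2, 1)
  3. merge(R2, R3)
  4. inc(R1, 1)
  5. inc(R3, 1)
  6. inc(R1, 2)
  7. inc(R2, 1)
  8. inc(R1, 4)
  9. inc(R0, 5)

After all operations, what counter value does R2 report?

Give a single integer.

Op 1: inc R1 by 4 -> R1=(0,4,0,0) value=4
Op 2: inc R2 by 1 -> R2=(0,0,1,0) value=1
Op 3: merge R2<->R3 -> R2=(0,0,1,0) R3=(0,0,1,0)
Op 4: inc R1 by 1 -> R1=(0,5,0,0) value=5
Op 5: inc R3 by 1 -> R3=(0,0,1,1) value=2
Op 6: inc R1 by 2 -> R1=(0,7,0,0) value=7
Op 7: inc R2 by 1 -> R2=(0,0,2,0) value=2
Op 8: inc R1 by 4 -> R1=(0,11,0,0) value=11
Op 9: inc R0 by 5 -> R0=(5,0,0,0) value=5

Answer: 2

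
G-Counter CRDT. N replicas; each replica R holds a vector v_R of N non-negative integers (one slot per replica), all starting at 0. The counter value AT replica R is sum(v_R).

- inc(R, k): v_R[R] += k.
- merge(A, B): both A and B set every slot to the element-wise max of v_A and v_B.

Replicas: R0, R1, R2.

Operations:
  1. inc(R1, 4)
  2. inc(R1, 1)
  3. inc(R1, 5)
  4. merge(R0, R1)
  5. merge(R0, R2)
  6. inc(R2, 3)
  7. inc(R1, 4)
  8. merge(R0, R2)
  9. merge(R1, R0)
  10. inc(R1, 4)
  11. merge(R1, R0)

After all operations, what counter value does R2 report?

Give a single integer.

Op 1: inc R1 by 4 -> R1=(0,4,0) value=4
Op 2: inc R1 by 1 -> R1=(0,5,0) value=5
Op 3: inc R1 by 5 -> R1=(0,10,0) value=10
Op 4: merge R0<->R1 -> R0=(0,10,0) R1=(0,10,0)
Op 5: merge R0<->R2 -> R0=(0,10,0) R2=(0,10,0)
Op 6: inc R2 by 3 -> R2=(0,10,3) value=13
Op 7: inc R1 by 4 -> R1=(0,14,0) value=14
Op 8: merge R0<->R2 -> R0=(0,10,3) R2=(0,10,3)
Op 9: merge R1<->R0 -> R1=(0,14,3) R0=(0,14,3)
Op 10: inc R1 by 4 -> R1=(0,18,3) value=21
Op 11: merge R1<->R0 -> R1=(0,18,3) R0=(0,18,3)

Answer: 13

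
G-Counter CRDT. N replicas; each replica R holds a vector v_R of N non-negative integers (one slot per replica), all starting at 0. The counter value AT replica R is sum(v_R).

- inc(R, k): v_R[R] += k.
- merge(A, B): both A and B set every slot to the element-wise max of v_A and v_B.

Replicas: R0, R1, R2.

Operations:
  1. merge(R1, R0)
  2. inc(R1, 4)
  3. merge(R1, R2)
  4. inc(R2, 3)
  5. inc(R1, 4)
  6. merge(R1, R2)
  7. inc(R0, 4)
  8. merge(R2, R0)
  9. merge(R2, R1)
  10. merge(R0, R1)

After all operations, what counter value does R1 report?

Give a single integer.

Answer: 15

Derivation:
Op 1: merge R1<->R0 -> R1=(0,0,0) R0=(0,0,0)
Op 2: inc R1 by 4 -> R1=(0,4,0) value=4
Op 3: merge R1<->R2 -> R1=(0,4,0) R2=(0,4,0)
Op 4: inc R2 by 3 -> R2=(0,4,3) value=7
Op 5: inc R1 by 4 -> R1=(0,8,0) value=8
Op 6: merge R1<->R2 -> R1=(0,8,3) R2=(0,8,3)
Op 7: inc R0 by 4 -> R0=(4,0,0) value=4
Op 8: merge R2<->R0 -> R2=(4,8,3) R0=(4,8,3)
Op 9: merge R2<->R1 -> R2=(4,8,3) R1=(4,8,3)
Op 10: merge R0<->R1 -> R0=(4,8,3) R1=(4,8,3)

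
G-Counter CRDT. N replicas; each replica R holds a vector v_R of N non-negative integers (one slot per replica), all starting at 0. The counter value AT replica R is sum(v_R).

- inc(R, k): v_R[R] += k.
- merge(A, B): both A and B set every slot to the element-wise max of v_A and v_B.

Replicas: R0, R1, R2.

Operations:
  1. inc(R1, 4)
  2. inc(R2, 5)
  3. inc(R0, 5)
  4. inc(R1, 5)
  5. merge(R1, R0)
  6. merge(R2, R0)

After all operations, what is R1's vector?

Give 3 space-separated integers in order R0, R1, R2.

Op 1: inc R1 by 4 -> R1=(0,4,0) value=4
Op 2: inc R2 by 5 -> R2=(0,0,5) value=5
Op 3: inc R0 by 5 -> R0=(5,0,0) value=5
Op 4: inc R1 by 5 -> R1=(0,9,0) value=9
Op 5: merge R1<->R0 -> R1=(5,9,0) R0=(5,9,0)
Op 6: merge R2<->R0 -> R2=(5,9,5) R0=(5,9,5)

Answer: 5 9 0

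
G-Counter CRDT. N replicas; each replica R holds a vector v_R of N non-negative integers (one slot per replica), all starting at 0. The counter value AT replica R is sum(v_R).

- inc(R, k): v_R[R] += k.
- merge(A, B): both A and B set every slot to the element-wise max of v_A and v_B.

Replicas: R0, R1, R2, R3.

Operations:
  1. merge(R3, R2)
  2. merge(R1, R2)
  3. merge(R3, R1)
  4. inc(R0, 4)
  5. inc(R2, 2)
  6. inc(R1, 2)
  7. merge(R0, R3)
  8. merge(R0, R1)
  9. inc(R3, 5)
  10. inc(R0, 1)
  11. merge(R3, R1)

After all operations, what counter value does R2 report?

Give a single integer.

Answer: 2

Derivation:
Op 1: merge R3<->R2 -> R3=(0,0,0,0) R2=(0,0,0,0)
Op 2: merge R1<->R2 -> R1=(0,0,0,0) R2=(0,0,0,0)
Op 3: merge R3<->R1 -> R3=(0,0,0,0) R1=(0,0,0,0)
Op 4: inc R0 by 4 -> R0=(4,0,0,0) value=4
Op 5: inc R2 by 2 -> R2=(0,0,2,0) value=2
Op 6: inc R1 by 2 -> R1=(0,2,0,0) value=2
Op 7: merge R0<->R3 -> R0=(4,0,0,0) R3=(4,0,0,0)
Op 8: merge R0<->R1 -> R0=(4,2,0,0) R1=(4,2,0,0)
Op 9: inc R3 by 5 -> R3=(4,0,0,5) value=9
Op 10: inc R0 by 1 -> R0=(5,2,0,0) value=7
Op 11: merge R3<->R1 -> R3=(4,2,0,5) R1=(4,2,0,5)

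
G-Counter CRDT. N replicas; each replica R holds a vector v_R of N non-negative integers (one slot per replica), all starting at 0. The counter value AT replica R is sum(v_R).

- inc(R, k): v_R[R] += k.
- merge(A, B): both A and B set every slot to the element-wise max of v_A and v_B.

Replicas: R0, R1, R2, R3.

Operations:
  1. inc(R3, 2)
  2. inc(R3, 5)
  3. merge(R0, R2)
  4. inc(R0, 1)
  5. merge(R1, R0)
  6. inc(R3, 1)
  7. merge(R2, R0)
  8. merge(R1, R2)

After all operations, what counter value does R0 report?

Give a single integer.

Op 1: inc R3 by 2 -> R3=(0,0,0,2) value=2
Op 2: inc R3 by 5 -> R3=(0,0,0,7) value=7
Op 3: merge R0<->R2 -> R0=(0,0,0,0) R2=(0,0,0,0)
Op 4: inc R0 by 1 -> R0=(1,0,0,0) value=1
Op 5: merge R1<->R0 -> R1=(1,0,0,0) R0=(1,0,0,0)
Op 6: inc R3 by 1 -> R3=(0,0,0,8) value=8
Op 7: merge R2<->R0 -> R2=(1,0,0,0) R0=(1,0,0,0)
Op 8: merge R1<->R2 -> R1=(1,0,0,0) R2=(1,0,0,0)

Answer: 1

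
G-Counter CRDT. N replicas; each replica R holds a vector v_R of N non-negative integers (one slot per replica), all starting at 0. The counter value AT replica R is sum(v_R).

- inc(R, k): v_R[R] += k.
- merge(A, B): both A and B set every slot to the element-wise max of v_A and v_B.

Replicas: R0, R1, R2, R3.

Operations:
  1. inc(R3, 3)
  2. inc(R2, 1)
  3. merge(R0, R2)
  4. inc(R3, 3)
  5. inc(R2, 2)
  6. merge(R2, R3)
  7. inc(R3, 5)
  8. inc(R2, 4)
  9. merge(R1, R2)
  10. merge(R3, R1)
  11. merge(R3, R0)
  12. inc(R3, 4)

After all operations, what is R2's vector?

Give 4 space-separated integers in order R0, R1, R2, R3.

Answer: 0 0 7 6

Derivation:
Op 1: inc R3 by 3 -> R3=(0,0,0,3) value=3
Op 2: inc R2 by 1 -> R2=(0,0,1,0) value=1
Op 3: merge R0<->R2 -> R0=(0,0,1,0) R2=(0,0,1,0)
Op 4: inc R3 by 3 -> R3=(0,0,0,6) value=6
Op 5: inc R2 by 2 -> R2=(0,0,3,0) value=3
Op 6: merge R2<->R3 -> R2=(0,0,3,6) R3=(0,0,3,6)
Op 7: inc R3 by 5 -> R3=(0,0,3,11) value=14
Op 8: inc R2 by 4 -> R2=(0,0,7,6) value=13
Op 9: merge R1<->R2 -> R1=(0,0,7,6) R2=(0,0,7,6)
Op 10: merge R3<->R1 -> R3=(0,0,7,11) R1=(0,0,7,11)
Op 11: merge R3<->R0 -> R3=(0,0,7,11) R0=(0,0,7,11)
Op 12: inc R3 by 4 -> R3=(0,0,7,15) value=22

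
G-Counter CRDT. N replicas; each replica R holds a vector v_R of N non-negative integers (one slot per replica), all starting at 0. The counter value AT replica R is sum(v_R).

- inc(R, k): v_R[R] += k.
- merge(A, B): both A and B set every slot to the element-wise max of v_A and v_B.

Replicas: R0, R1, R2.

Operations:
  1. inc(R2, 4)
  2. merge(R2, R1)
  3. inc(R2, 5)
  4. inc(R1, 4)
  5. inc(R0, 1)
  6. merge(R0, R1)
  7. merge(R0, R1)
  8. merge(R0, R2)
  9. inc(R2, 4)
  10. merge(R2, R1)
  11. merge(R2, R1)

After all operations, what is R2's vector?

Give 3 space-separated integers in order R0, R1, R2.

Op 1: inc R2 by 4 -> R2=(0,0,4) value=4
Op 2: merge R2<->R1 -> R2=(0,0,4) R1=(0,0,4)
Op 3: inc R2 by 5 -> R2=(0,0,9) value=9
Op 4: inc R1 by 4 -> R1=(0,4,4) value=8
Op 5: inc R0 by 1 -> R0=(1,0,0) value=1
Op 6: merge R0<->R1 -> R0=(1,4,4) R1=(1,4,4)
Op 7: merge R0<->R1 -> R0=(1,4,4) R1=(1,4,4)
Op 8: merge R0<->R2 -> R0=(1,4,9) R2=(1,4,9)
Op 9: inc R2 by 4 -> R2=(1,4,13) value=18
Op 10: merge R2<->R1 -> R2=(1,4,13) R1=(1,4,13)
Op 11: merge R2<->R1 -> R2=(1,4,13) R1=(1,4,13)

Answer: 1 4 13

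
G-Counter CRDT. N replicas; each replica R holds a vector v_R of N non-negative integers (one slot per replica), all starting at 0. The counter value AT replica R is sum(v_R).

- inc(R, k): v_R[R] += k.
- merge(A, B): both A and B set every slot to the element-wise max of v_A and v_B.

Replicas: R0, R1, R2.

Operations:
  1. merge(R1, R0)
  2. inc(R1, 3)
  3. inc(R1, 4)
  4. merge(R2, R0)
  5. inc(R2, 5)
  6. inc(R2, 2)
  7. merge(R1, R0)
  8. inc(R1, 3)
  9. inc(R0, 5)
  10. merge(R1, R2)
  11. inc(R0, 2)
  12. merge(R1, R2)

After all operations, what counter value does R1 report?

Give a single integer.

Answer: 17

Derivation:
Op 1: merge R1<->R0 -> R1=(0,0,0) R0=(0,0,0)
Op 2: inc R1 by 3 -> R1=(0,3,0) value=3
Op 3: inc R1 by 4 -> R1=(0,7,0) value=7
Op 4: merge R2<->R0 -> R2=(0,0,0) R0=(0,0,0)
Op 5: inc R2 by 5 -> R2=(0,0,5) value=5
Op 6: inc R2 by 2 -> R2=(0,0,7) value=7
Op 7: merge R1<->R0 -> R1=(0,7,0) R0=(0,7,0)
Op 8: inc R1 by 3 -> R1=(0,10,0) value=10
Op 9: inc R0 by 5 -> R0=(5,7,0) value=12
Op 10: merge R1<->R2 -> R1=(0,10,7) R2=(0,10,7)
Op 11: inc R0 by 2 -> R0=(7,7,0) value=14
Op 12: merge R1<->R2 -> R1=(0,10,7) R2=(0,10,7)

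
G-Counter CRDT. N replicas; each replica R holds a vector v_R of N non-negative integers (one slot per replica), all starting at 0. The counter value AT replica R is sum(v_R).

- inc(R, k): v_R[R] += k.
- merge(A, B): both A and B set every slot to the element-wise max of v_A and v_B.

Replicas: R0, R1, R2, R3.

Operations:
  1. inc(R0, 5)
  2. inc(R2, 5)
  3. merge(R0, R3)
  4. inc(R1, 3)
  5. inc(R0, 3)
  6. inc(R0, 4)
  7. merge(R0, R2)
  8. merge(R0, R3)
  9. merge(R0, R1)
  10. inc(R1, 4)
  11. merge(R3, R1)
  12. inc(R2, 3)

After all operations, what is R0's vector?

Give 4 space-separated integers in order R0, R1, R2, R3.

Answer: 12 3 5 0

Derivation:
Op 1: inc R0 by 5 -> R0=(5,0,0,0) value=5
Op 2: inc R2 by 5 -> R2=(0,0,5,0) value=5
Op 3: merge R0<->R3 -> R0=(5,0,0,0) R3=(5,0,0,0)
Op 4: inc R1 by 3 -> R1=(0,3,0,0) value=3
Op 5: inc R0 by 3 -> R0=(8,0,0,0) value=8
Op 6: inc R0 by 4 -> R0=(12,0,0,0) value=12
Op 7: merge R0<->R2 -> R0=(12,0,5,0) R2=(12,0,5,0)
Op 8: merge R0<->R3 -> R0=(12,0,5,0) R3=(12,0,5,0)
Op 9: merge R0<->R1 -> R0=(12,3,5,0) R1=(12,3,5,0)
Op 10: inc R1 by 4 -> R1=(12,7,5,0) value=24
Op 11: merge R3<->R1 -> R3=(12,7,5,0) R1=(12,7,5,0)
Op 12: inc R2 by 3 -> R2=(12,0,8,0) value=20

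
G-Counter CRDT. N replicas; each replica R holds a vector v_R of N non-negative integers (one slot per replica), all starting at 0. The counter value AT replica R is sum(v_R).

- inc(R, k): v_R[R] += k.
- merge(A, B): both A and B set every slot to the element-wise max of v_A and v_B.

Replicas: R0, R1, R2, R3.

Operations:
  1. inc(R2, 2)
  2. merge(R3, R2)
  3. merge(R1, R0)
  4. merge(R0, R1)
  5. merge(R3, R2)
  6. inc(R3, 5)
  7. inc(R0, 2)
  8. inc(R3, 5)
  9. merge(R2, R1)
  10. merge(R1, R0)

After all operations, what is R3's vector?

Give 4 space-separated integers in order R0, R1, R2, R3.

Answer: 0 0 2 10

Derivation:
Op 1: inc R2 by 2 -> R2=(0,0,2,0) value=2
Op 2: merge R3<->R2 -> R3=(0,0,2,0) R2=(0,0,2,0)
Op 3: merge R1<->R0 -> R1=(0,0,0,0) R0=(0,0,0,0)
Op 4: merge R0<->R1 -> R0=(0,0,0,0) R1=(0,0,0,0)
Op 5: merge R3<->R2 -> R3=(0,0,2,0) R2=(0,0,2,0)
Op 6: inc R3 by 5 -> R3=(0,0,2,5) value=7
Op 7: inc R0 by 2 -> R0=(2,0,0,0) value=2
Op 8: inc R3 by 5 -> R3=(0,0,2,10) value=12
Op 9: merge R2<->R1 -> R2=(0,0,2,0) R1=(0,0,2,0)
Op 10: merge R1<->R0 -> R1=(2,0,2,0) R0=(2,0,2,0)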